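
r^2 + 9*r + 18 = (r + 3)*(r + 6)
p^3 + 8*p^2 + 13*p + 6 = (p + 1)^2*(p + 6)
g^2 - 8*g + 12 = (g - 6)*(g - 2)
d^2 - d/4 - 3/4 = (d - 1)*(d + 3/4)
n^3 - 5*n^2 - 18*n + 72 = (n - 6)*(n - 3)*(n + 4)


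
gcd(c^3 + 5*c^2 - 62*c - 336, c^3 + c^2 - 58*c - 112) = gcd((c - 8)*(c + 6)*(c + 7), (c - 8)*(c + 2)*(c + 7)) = c^2 - c - 56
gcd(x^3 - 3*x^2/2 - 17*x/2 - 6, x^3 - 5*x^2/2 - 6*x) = x^2 - 5*x/2 - 6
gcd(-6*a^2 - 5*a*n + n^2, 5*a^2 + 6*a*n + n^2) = a + n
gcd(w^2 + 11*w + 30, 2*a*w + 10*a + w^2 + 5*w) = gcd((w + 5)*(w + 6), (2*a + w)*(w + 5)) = w + 5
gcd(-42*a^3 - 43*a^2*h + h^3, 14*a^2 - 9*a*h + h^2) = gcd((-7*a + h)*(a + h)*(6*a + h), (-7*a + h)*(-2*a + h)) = 7*a - h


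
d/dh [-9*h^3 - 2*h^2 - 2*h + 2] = -27*h^2 - 4*h - 2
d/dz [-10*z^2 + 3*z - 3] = 3 - 20*z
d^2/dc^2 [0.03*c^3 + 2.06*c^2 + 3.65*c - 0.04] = 0.18*c + 4.12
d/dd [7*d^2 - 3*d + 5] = 14*d - 3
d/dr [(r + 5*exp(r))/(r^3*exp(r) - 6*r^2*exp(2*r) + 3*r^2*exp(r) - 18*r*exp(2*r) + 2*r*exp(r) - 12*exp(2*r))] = (-(r + 5*exp(r))*(r^3 - 12*r^2*exp(r) + 6*r^2 - 48*r*exp(r) + 8*r - 42*exp(r) + 2) + (5*exp(r) + 1)*(r^3 - 6*r^2*exp(r) + 3*r^2 - 18*r*exp(r) + 2*r - 12*exp(r)))*exp(-r)/(r^3 - 6*r^2*exp(r) + 3*r^2 - 18*r*exp(r) + 2*r - 12*exp(r))^2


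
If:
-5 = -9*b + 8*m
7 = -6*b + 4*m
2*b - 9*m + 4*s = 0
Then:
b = -19/3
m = -31/4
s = -685/48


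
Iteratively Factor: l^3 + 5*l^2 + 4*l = (l)*(l^2 + 5*l + 4) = l*(l + 4)*(l + 1)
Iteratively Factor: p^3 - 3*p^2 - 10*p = (p + 2)*(p^2 - 5*p) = (p - 5)*(p + 2)*(p)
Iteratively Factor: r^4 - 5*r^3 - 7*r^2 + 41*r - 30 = (r + 3)*(r^3 - 8*r^2 + 17*r - 10) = (r - 5)*(r + 3)*(r^2 - 3*r + 2) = (r - 5)*(r - 1)*(r + 3)*(r - 2)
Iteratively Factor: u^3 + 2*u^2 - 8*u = (u + 4)*(u^2 - 2*u) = u*(u + 4)*(u - 2)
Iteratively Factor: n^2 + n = (n + 1)*(n)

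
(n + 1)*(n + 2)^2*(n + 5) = n^4 + 10*n^3 + 33*n^2 + 44*n + 20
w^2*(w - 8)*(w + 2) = w^4 - 6*w^3 - 16*w^2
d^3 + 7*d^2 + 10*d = d*(d + 2)*(d + 5)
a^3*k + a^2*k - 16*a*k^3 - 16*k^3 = (a - 4*k)*(a + 4*k)*(a*k + k)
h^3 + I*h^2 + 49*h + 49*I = (h - 7*I)*(h + I)*(h + 7*I)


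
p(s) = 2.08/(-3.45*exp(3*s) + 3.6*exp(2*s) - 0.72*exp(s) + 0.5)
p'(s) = 2.08*(10.35*exp(3*s) - 7.2*exp(2*s) + 0.72*exp(s))/(-3.45*exp(3*s) + 3.6*exp(2*s) - 0.72*exp(s) + 0.5)^2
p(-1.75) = 4.47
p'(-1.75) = -0.36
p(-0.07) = 12.85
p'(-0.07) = 222.45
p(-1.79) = 4.48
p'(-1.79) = -0.31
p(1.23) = -0.02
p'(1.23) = 0.07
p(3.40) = -0.00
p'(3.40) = 0.00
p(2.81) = -0.00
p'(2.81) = 0.00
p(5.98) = -0.00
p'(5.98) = 0.00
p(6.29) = -0.00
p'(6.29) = 0.00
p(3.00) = 0.00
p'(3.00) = 0.00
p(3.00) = 0.00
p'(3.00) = 0.00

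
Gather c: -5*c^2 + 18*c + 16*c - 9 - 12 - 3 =-5*c^2 + 34*c - 24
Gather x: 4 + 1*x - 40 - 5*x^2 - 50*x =-5*x^2 - 49*x - 36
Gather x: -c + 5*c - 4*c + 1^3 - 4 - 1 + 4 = 0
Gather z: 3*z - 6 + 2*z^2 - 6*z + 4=2*z^2 - 3*z - 2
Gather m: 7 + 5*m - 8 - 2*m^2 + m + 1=-2*m^2 + 6*m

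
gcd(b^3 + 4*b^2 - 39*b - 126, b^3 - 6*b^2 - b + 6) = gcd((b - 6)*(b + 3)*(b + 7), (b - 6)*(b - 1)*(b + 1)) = b - 6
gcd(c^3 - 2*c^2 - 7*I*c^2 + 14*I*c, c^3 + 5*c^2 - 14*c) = c^2 - 2*c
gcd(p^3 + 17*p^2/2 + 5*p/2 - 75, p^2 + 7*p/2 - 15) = p^2 + 7*p/2 - 15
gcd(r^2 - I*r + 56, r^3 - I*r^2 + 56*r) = r^2 - I*r + 56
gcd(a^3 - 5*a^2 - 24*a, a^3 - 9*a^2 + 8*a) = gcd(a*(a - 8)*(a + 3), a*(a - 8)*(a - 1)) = a^2 - 8*a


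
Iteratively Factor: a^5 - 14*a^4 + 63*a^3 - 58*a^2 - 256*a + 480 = (a - 4)*(a^4 - 10*a^3 + 23*a^2 + 34*a - 120) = (a - 4)^2*(a^3 - 6*a^2 - a + 30) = (a - 4)^2*(a + 2)*(a^2 - 8*a + 15) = (a - 5)*(a - 4)^2*(a + 2)*(a - 3)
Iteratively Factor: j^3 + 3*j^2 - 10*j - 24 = (j + 2)*(j^2 + j - 12) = (j - 3)*(j + 2)*(j + 4)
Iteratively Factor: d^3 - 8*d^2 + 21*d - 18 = (d - 3)*(d^2 - 5*d + 6) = (d - 3)*(d - 2)*(d - 3)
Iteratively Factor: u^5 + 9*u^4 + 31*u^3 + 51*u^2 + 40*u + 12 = (u + 2)*(u^4 + 7*u^3 + 17*u^2 + 17*u + 6) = (u + 2)^2*(u^3 + 5*u^2 + 7*u + 3) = (u + 2)^2*(u + 3)*(u^2 + 2*u + 1) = (u + 1)*(u + 2)^2*(u + 3)*(u + 1)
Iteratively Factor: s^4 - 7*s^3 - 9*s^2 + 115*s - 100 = (s - 5)*(s^3 - 2*s^2 - 19*s + 20) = (s - 5)^2*(s^2 + 3*s - 4) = (s - 5)^2*(s - 1)*(s + 4)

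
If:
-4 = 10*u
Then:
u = -2/5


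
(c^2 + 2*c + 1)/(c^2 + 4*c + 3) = (c + 1)/(c + 3)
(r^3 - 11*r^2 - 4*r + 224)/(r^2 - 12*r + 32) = (r^2 - 3*r - 28)/(r - 4)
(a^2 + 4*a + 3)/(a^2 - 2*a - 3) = (a + 3)/(a - 3)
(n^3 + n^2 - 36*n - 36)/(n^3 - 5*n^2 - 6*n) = (n + 6)/n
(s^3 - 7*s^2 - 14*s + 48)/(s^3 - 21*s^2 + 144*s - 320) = (s^2 + s - 6)/(s^2 - 13*s + 40)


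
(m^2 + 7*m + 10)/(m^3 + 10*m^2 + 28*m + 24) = (m + 5)/(m^2 + 8*m + 12)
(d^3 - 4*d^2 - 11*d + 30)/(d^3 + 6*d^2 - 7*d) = (d^3 - 4*d^2 - 11*d + 30)/(d*(d^2 + 6*d - 7))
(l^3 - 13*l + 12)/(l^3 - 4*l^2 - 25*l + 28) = (l - 3)/(l - 7)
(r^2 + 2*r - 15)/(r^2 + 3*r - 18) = (r + 5)/(r + 6)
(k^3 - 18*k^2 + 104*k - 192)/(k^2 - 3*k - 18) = (k^2 - 12*k + 32)/(k + 3)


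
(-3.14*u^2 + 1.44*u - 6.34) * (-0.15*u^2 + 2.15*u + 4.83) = 0.471*u^4 - 6.967*u^3 - 11.1192*u^2 - 6.6758*u - 30.6222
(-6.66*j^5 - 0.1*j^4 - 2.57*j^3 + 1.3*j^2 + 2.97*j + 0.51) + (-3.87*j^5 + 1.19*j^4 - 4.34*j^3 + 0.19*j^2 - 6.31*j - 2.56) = -10.53*j^5 + 1.09*j^4 - 6.91*j^3 + 1.49*j^2 - 3.34*j - 2.05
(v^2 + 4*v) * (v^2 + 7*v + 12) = v^4 + 11*v^3 + 40*v^2 + 48*v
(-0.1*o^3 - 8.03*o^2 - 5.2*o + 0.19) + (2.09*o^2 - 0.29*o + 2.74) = -0.1*o^3 - 5.94*o^2 - 5.49*o + 2.93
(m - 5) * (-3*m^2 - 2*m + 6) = -3*m^3 + 13*m^2 + 16*m - 30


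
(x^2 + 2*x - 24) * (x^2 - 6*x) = x^4 - 4*x^3 - 36*x^2 + 144*x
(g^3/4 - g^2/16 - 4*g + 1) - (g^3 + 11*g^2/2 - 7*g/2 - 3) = -3*g^3/4 - 89*g^2/16 - g/2 + 4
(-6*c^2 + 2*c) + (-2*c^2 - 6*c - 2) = -8*c^2 - 4*c - 2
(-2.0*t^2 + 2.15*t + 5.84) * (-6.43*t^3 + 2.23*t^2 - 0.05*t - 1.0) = 12.86*t^5 - 18.2845*t^4 - 32.6567*t^3 + 14.9157*t^2 - 2.442*t - 5.84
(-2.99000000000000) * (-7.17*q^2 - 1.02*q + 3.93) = 21.4383*q^2 + 3.0498*q - 11.7507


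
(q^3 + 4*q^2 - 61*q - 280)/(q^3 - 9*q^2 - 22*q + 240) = (q + 7)/(q - 6)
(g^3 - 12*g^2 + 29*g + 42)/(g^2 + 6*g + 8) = (g^3 - 12*g^2 + 29*g + 42)/(g^2 + 6*g + 8)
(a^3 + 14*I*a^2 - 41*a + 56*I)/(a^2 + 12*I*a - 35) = (a^2 + 7*I*a + 8)/(a + 5*I)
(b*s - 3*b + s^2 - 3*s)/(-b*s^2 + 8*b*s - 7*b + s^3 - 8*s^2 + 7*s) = (-b*s + 3*b - s^2 + 3*s)/(b*s^2 - 8*b*s + 7*b - s^3 + 8*s^2 - 7*s)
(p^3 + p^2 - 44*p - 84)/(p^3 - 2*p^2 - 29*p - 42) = (p + 6)/(p + 3)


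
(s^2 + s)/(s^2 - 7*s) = (s + 1)/(s - 7)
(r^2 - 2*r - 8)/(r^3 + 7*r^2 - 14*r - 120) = (r + 2)/(r^2 + 11*r + 30)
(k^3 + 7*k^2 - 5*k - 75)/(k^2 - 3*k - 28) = (-k^3 - 7*k^2 + 5*k + 75)/(-k^2 + 3*k + 28)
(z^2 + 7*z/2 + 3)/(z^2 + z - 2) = (z + 3/2)/(z - 1)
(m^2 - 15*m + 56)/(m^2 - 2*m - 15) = (-m^2 + 15*m - 56)/(-m^2 + 2*m + 15)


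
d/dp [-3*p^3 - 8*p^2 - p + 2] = -9*p^2 - 16*p - 1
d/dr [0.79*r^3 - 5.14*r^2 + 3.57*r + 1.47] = 2.37*r^2 - 10.28*r + 3.57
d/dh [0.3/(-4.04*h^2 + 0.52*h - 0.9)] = (2.424*h - 0.156)/(4.04*h^2 - 0.52*h + 0.9)^2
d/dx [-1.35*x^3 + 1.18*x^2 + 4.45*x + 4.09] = -4.05*x^2 + 2.36*x + 4.45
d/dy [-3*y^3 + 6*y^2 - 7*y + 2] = -9*y^2 + 12*y - 7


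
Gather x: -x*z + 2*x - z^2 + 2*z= x*(2 - z) - z^2 + 2*z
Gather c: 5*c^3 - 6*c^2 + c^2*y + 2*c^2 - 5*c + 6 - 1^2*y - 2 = 5*c^3 + c^2*(y - 4) - 5*c - y + 4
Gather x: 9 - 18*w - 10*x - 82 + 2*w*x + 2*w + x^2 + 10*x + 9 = 2*w*x - 16*w + x^2 - 64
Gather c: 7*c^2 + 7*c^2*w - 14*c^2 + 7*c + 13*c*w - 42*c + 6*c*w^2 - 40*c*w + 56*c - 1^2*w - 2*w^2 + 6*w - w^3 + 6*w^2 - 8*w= c^2*(7*w - 7) + c*(6*w^2 - 27*w + 21) - w^3 + 4*w^2 - 3*w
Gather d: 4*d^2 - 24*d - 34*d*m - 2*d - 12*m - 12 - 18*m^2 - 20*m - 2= 4*d^2 + d*(-34*m - 26) - 18*m^2 - 32*m - 14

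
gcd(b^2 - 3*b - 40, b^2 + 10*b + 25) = b + 5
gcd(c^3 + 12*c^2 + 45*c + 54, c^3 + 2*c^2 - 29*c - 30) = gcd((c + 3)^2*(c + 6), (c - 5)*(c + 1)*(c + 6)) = c + 6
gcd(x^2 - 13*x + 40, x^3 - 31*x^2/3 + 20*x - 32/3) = x - 8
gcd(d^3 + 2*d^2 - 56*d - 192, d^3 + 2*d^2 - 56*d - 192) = d^3 + 2*d^2 - 56*d - 192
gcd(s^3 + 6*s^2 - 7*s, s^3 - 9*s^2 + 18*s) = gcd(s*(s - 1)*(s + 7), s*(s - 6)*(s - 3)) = s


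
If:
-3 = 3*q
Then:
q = -1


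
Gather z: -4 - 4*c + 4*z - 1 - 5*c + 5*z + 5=-9*c + 9*z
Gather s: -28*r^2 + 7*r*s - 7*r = -28*r^2 + 7*r*s - 7*r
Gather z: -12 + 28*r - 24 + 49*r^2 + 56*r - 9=49*r^2 + 84*r - 45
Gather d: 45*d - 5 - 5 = 45*d - 10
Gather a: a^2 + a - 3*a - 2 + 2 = a^2 - 2*a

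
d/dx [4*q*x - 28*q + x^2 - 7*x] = 4*q + 2*x - 7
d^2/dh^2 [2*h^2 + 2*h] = 4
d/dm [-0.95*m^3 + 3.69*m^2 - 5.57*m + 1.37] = -2.85*m^2 + 7.38*m - 5.57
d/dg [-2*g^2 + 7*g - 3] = 7 - 4*g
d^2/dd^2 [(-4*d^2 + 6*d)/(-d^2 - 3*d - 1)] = 4*(-9*d^3 - 6*d^2 + 9*d + 11)/(d^6 + 9*d^5 + 30*d^4 + 45*d^3 + 30*d^2 + 9*d + 1)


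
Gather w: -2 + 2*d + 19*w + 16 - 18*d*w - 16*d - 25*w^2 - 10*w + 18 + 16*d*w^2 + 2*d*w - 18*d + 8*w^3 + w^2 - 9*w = -16*d*w - 32*d + 8*w^3 + w^2*(16*d - 24) + 32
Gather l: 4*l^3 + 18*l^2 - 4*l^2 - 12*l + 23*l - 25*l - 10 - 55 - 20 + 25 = 4*l^3 + 14*l^2 - 14*l - 60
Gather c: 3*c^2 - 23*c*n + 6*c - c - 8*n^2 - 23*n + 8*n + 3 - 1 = 3*c^2 + c*(5 - 23*n) - 8*n^2 - 15*n + 2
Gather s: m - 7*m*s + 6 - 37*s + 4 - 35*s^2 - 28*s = m - 35*s^2 + s*(-7*m - 65) + 10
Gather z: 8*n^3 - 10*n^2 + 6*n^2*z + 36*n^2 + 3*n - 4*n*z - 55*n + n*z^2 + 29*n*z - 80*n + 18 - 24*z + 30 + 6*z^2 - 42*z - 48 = 8*n^3 + 26*n^2 - 132*n + z^2*(n + 6) + z*(6*n^2 + 25*n - 66)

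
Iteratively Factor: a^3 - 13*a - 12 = (a + 3)*(a^2 - 3*a - 4) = (a - 4)*(a + 3)*(a + 1)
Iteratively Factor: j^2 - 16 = (j + 4)*(j - 4)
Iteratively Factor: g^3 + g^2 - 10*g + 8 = (g - 2)*(g^2 + 3*g - 4) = (g - 2)*(g - 1)*(g + 4)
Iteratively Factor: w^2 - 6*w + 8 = (w - 4)*(w - 2)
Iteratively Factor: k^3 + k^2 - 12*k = (k)*(k^2 + k - 12) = k*(k + 4)*(k - 3)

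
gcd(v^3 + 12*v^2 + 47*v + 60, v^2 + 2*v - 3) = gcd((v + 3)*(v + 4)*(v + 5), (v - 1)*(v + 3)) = v + 3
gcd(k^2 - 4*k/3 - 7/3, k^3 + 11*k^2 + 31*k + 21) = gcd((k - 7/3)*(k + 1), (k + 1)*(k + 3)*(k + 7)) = k + 1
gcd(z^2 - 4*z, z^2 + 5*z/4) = z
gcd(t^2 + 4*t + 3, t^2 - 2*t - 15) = t + 3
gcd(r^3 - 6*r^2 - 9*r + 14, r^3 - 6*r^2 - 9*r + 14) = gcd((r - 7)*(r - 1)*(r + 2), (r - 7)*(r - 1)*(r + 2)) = r^3 - 6*r^2 - 9*r + 14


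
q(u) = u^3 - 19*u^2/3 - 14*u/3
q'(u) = 3*u^2 - 38*u/3 - 14/3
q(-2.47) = -42.18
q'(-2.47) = 44.92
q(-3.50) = -104.12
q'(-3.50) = 76.42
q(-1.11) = -3.99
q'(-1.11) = 13.09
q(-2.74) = -55.33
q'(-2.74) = 52.56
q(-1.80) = -17.95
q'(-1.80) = 27.85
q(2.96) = -43.37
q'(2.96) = -15.88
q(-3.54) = -107.21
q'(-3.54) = 77.77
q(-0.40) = 0.79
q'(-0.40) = 0.88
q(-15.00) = -4730.00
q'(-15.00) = 860.33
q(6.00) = -40.00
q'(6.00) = 27.33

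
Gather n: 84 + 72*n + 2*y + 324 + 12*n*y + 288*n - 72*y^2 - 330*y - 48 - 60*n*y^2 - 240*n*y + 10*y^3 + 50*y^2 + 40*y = n*(-60*y^2 - 228*y + 360) + 10*y^3 - 22*y^2 - 288*y + 360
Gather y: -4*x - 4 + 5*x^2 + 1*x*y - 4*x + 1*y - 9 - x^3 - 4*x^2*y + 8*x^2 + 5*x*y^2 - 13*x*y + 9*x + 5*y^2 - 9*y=-x^3 + 13*x^2 + x + y^2*(5*x + 5) + y*(-4*x^2 - 12*x - 8) - 13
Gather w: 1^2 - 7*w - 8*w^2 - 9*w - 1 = -8*w^2 - 16*w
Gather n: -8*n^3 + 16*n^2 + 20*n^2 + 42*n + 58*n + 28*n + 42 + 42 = -8*n^3 + 36*n^2 + 128*n + 84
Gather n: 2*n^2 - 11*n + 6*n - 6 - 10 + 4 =2*n^2 - 5*n - 12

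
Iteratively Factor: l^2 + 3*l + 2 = (l + 1)*(l + 2)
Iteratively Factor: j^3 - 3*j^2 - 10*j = (j - 5)*(j^2 + 2*j) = j*(j - 5)*(j + 2)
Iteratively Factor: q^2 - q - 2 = (q - 2)*(q + 1)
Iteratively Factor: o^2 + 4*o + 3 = (o + 3)*(o + 1)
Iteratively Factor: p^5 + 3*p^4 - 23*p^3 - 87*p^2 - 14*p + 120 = (p + 3)*(p^4 - 23*p^2 - 18*p + 40) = (p - 5)*(p + 3)*(p^3 + 5*p^2 + 2*p - 8) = (p - 5)*(p - 1)*(p + 3)*(p^2 + 6*p + 8) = (p - 5)*(p - 1)*(p + 2)*(p + 3)*(p + 4)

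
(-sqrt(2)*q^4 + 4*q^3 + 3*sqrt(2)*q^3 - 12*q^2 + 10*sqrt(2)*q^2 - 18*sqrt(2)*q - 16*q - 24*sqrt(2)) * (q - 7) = -sqrt(2)*q^5 + 4*q^4 + 10*sqrt(2)*q^4 - 40*q^3 - 11*sqrt(2)*q^3 - 88*sqrt(2)*q^2 + 68*q^2 + 112*q + 102*sqrt(2)*q + 168*sqrt(2)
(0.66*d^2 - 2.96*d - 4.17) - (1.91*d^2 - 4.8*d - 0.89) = -1.25*d^2 + 1.84*d - 3.28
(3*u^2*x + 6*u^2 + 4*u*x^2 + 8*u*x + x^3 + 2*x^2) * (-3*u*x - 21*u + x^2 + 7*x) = -9*u^3*x^2 - 81*u^3*x - 126*u^3 - 9*u^2*x^3 - 81*u^2*x^2 - 126*u^2*x + u*x^4 + 9*u*x^3 + 14*u*x^2 + x^5 + 9*x^4 + 14*x^3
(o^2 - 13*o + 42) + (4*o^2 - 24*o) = 5*o^2 - 37*o + 42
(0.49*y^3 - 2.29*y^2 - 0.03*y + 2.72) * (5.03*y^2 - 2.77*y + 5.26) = 2.4647*y^5 - 12.876*y^4 + 8.7698*y^3 + 1.7193*y^2 - 7.6922*y + 14.3072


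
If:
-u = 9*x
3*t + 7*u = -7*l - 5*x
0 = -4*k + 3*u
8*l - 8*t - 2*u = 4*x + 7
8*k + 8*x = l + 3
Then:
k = 7047/16408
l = -150/2051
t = -2173/2051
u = 2349/4102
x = -261/4102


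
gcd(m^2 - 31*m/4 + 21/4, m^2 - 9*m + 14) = m - 7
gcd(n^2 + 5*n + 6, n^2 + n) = 1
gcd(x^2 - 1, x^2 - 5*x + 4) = x - 1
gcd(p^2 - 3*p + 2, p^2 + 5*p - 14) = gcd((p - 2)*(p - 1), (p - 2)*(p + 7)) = p - 2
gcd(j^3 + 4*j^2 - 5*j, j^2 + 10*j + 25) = j + 5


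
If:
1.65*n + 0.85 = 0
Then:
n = -0.52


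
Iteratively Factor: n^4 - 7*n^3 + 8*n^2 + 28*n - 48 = (n - 4)*(n^3 - 3*n^2 - 4*n + 12) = (n - 4)*(n - 3)*(n^2 - 4) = (n - 4)*(n - 3)*(n - 2)*(n + 2)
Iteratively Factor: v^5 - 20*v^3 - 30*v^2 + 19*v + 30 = (v + 3)*(v^4 - 3*v^3 - 11*v^2 + 3*v + 10) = (v + 2)*(v + 3)*(v^3 - 5*v^2 - v + 5) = (v + 1)*(v + 2)*(v + 3)*(v^2 - 6*v + 5) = (v - 5)*(v + 1)*(v + 2)*(v + 3)*(v - 1)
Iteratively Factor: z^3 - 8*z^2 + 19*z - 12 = (z - 4)*(z^2 - 4*z + 3) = (z - 4)*(z - 1)*(z - 3)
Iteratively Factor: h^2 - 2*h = (h - 2)*(h)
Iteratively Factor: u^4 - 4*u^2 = (u)*(u^3 - 4*u) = u*(u - 2)*(u^2 + 2*u) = u^2*(u - 2)*(u + 2)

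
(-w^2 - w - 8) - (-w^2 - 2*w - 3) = w - 5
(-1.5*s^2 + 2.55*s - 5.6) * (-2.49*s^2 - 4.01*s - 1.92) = 3.735*s^4 - 0.3345*s^3 + 6.5985*s^2 + 17.56*s + 10.752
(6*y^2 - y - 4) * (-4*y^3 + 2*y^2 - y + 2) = -24*y^5 + 16*y^4 + 8*y^3 + 5*y^2 + 2*y - 8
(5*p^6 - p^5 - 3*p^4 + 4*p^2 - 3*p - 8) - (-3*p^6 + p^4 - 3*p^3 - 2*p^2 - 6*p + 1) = 8*p^6 - p^5 - 4*p^4 + 3*p^3 + 6*p^2 + 3*p - 9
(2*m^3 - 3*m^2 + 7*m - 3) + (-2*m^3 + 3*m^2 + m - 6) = 8*m - 9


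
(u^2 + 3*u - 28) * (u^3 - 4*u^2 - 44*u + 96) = u^5 - u^4 - 84*u^3 + 76*u^2 + 1520*u - 2688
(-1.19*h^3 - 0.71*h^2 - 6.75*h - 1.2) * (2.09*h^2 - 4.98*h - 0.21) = -2.4871*h^5 + 4.4423*h^4 - 10.3218*h^3 + 31.2561*h^2 + 7.3935*h + 0.252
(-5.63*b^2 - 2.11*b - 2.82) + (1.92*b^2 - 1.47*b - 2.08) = -3.71*b^2 - 3.58*b - 4.9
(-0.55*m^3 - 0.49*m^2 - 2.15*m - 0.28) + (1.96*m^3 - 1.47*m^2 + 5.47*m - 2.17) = 1.41*m^3 - 1.96*m^2 + 3.32*m - 2.45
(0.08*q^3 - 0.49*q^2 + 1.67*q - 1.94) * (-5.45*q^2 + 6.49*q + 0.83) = -0.436*q^5 + 3.1897*q^4 - 12.2152*q^3 + 21.0046*q^2 - 11.2045*q - 1.6102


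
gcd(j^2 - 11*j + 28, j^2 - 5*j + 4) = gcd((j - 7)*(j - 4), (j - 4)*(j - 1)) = j - 4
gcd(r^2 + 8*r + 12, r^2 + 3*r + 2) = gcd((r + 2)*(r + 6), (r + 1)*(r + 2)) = r + 2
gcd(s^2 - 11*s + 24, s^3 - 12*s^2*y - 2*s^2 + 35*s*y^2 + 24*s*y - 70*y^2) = 1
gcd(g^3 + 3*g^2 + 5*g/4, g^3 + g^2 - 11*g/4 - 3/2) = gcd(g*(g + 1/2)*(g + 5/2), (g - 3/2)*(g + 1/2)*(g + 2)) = g + 1/2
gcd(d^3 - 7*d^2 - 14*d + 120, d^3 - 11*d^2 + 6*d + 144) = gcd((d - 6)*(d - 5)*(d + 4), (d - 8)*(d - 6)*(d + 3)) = d - 6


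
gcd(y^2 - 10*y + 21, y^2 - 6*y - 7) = y - 7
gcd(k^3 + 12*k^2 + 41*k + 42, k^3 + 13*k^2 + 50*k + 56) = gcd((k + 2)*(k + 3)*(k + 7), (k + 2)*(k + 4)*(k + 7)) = k^2 + 9*k + 14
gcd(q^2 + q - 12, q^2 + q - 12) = q^2 + q - 12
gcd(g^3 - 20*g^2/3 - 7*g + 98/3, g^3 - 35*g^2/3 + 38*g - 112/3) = g^2 - 9*g + 14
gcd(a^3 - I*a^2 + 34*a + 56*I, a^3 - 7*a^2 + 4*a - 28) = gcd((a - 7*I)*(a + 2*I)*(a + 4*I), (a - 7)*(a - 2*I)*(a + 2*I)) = a + 2*I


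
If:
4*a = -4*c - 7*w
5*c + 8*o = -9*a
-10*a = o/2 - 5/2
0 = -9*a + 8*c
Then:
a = 320/1163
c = 360/1163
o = -585/1163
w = -2720/8141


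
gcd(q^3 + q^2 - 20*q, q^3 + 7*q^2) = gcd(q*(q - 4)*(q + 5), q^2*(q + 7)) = q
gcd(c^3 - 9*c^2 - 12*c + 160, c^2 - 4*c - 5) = c - 5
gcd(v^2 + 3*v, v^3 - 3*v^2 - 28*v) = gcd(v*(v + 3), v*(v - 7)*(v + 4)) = v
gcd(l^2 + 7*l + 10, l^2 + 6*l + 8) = l + 2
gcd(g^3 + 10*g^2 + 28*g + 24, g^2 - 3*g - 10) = g + 2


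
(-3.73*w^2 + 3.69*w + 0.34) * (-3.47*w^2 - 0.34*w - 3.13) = 12.9431*w^4 - 11.5361*w^3 + 9.2405*w^2 - 11.6653*w - 1.0642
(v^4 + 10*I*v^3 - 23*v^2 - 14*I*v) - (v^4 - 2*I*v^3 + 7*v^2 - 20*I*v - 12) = 12*I*v^3 - 30*v^2 + 6*I*v + 12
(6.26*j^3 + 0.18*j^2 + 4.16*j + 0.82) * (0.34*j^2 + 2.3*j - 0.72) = 2.1284*j^5 + 14.4592*j^4 - 2.6788*j^3 + 9.7172*j^2 - 1.1092*j - 0.5904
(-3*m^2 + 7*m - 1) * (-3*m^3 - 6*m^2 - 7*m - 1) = 9*m^5 - 3*m^4 - 18*m^3 - 40*m^2 + 1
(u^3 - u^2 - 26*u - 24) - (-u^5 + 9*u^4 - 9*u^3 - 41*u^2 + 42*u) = u^5 - 9*u^4 + 10*u^3 + 40*u^2 - 68*u - 24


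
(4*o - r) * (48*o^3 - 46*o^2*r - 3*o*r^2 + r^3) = 192*o^4 - 232*o^3*r + 34*o^2*r^2 + 7*o*r^3 - r^4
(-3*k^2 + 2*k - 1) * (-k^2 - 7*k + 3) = 3*k^4 + 19*k^3 - 22*k^2 + 13*k - 3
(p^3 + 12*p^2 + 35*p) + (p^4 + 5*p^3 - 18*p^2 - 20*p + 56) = p^4 + 6*p^3 - 6*p^2 + 15*p + 56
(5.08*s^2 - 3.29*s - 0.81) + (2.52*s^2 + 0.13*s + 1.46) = 7.6*s^2 - 3.16*s + 0.65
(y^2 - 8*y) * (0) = 0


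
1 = 1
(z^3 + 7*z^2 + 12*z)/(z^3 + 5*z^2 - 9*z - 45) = z*(z + 4)/(z^2 + 2*z - 15)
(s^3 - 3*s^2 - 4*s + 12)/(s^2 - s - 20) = (-s^3 + 3*s^2 + 4*s - 12)/(-s^2 + s + 20)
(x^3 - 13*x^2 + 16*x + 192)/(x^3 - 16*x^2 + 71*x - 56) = (x^2 - 5*x - 24)/(x^2 - 8*x + 7)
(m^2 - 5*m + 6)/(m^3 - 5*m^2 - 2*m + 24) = (m - 2)/(m^2 - 2*m - 8)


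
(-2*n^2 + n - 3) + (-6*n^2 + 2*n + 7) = -8*n^2 + 3*n + 4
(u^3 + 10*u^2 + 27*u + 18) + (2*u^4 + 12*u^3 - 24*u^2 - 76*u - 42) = 2*u^4 + 13*u^3 - 14*u^2 - 49*u - 24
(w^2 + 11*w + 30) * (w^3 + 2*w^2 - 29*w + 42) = w^5 + 13*w^4 + 23*w^3 - 217*w^2 - 408*w + 1260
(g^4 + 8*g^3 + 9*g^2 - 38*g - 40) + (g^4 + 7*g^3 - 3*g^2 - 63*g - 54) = 2*g^4 + 15*g^3 + 6*g^2 - 101*g - 94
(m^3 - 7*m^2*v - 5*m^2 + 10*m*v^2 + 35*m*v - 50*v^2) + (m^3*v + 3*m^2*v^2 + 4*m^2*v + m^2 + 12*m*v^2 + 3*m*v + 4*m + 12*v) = m^3*v + m^3 + 3*m^2*v^2 - 3*m^2*v - 4*m^2 + 22*m*v^2 + 38*m*v + 4*m - 50*v^2 + 12*v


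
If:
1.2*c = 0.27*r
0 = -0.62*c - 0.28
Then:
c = -0.45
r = -2.01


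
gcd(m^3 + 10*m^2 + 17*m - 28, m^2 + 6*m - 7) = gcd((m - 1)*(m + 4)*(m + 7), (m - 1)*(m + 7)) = m^2 + 6*m - 7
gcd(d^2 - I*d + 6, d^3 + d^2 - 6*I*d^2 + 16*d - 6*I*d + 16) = d + 2*I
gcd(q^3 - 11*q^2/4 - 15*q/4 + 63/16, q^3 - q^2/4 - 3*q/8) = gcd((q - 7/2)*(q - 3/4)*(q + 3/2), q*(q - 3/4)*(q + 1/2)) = q - 3/4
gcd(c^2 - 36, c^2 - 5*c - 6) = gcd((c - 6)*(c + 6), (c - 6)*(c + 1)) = c - 6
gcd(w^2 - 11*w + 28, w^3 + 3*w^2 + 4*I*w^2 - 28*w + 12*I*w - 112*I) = w - 4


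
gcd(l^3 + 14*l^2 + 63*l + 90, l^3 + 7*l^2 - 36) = l^2 + 9*l + 18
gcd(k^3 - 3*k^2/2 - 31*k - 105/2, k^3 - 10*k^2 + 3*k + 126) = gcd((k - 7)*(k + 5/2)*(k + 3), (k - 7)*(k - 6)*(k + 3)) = k^2 - 4*k - 21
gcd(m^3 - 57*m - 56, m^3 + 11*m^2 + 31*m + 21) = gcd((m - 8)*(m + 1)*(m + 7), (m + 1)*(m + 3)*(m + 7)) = m^2 + 8*m + 7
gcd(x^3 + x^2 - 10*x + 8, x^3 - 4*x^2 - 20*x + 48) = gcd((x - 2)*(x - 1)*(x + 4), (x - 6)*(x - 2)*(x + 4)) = x^2 + 2*x - 8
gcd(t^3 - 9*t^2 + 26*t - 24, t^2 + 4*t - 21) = t - 3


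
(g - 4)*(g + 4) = g^2 - 16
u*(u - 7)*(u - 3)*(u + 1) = u^4 - 9*u^3 + 11*u^2 + 21*u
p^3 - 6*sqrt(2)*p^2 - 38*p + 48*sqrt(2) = (p - 8*sqrt(2))*(p - sqrt(2))*(p + 3*sqrt(2))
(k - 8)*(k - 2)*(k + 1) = k^3 - 9*k^2 + 6*k + 16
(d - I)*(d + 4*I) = d^2 + 3*I*d + 4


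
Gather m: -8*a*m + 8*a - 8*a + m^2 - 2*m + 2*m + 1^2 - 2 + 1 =-8*a*m + m^2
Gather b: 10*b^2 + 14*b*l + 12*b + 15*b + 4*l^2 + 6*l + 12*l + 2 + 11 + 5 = 10*b^2 + b*(14*l + 27) + 4*l^2 + 18*l + 18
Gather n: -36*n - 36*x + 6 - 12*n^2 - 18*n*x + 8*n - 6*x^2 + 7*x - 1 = -12*n^2 + n*(-18*x - 28) - 6*x^2 - 29*x + 5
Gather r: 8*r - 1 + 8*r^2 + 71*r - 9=8*r^2 + 79*r - 10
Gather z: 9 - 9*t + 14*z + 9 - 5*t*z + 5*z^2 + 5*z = -9*t + 5*z^2 + z*(19 - 5*t) + 18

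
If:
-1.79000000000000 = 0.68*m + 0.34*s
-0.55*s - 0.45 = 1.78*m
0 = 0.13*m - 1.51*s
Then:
No Solution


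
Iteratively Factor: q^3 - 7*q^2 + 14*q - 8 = (q - 1)*(q^2 - 6*q + 8) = (q - 4)*(q - 1)*(q - 2)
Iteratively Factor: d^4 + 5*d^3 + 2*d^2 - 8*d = (d)*(d^3 + 5*d^2 + 2*d - 8) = d*(d + 2)*(d^2 + 3*d - 4) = d*(d + 2)*(d + 4)*(d - 1)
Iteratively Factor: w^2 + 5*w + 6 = (w + 2)*(w + 3)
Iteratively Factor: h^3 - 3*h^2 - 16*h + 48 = (h - 4)*(h^2 + h - 12) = (h - 4)*(h - 3)*(h + 4)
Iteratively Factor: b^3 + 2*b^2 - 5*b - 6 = (b + 3)*(b^2 - b - 2) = (b - 2)*(b + 3)*(b + 1)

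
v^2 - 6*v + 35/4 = (v - 7/2)*(v - 5/2)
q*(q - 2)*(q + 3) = q^3 + q^2 - 6*q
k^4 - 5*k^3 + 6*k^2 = k^2*(k - 3)*(k - 2)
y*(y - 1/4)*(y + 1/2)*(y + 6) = y^4 + 25*y^3/4 + 11*y^2/8 - 3*y/4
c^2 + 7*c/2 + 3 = (c + 3/2)*(c + 2)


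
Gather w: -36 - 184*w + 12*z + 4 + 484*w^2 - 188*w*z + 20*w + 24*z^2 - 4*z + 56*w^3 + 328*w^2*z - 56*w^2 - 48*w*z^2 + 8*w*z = 56*w^3 + w^2*(328*z + 428) + w*(-48*z^2 - 180*z - 164) + 24*z^2 + 8*z - 32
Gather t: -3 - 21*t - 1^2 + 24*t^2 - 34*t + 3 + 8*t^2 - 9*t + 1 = 32*t^2 - 64*t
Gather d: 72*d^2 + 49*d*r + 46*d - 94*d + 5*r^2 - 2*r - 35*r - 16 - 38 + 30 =72*d^2 + d*(49*r - 48) + 5*r^2 - 37*r - 24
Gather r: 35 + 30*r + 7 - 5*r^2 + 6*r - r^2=-6*r^2 + 36*r + 42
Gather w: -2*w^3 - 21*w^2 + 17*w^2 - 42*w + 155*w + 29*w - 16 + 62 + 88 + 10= -2*w^3 - 4*w^2 + 142*w + 144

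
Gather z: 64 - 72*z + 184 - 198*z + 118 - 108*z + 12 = 378 - 378*z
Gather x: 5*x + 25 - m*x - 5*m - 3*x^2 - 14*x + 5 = -5*m - 3*x^2 + x*(-m - 9) + 30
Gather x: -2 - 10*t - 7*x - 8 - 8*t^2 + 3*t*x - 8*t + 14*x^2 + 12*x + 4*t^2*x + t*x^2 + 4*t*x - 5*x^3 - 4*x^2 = -8*t^2 - 18*t - 5*x^3 + x^2*(t + 10) + x*(4*t^2 + 7*t + 5) - 10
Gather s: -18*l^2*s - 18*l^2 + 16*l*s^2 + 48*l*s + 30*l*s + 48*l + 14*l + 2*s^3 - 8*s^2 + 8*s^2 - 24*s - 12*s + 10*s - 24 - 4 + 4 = -18*l^2 + 16*l*s^2 + 62*l + 2*s^3 + s*(-18*l^2 + 78*l - 26) - 24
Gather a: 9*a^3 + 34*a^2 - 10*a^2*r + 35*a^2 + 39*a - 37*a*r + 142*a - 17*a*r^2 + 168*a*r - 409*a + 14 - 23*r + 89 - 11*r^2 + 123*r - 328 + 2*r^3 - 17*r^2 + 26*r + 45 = 9*a^3 + a^2*(69 - 10*r) + a*(-17*r^2 + 131*r - 228) + 2*r^3 - 28*r^2 + 126*r - 180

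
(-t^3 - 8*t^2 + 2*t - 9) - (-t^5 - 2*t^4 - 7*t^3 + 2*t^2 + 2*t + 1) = t^5 + 2*t^4 + 6*t^3 - 10*t^2 - 10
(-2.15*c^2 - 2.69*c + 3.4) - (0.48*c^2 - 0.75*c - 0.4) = -2.63*c^2 - 1.94*c + 3.8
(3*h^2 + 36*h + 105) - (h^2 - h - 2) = 2*h^2 + 37*h + 107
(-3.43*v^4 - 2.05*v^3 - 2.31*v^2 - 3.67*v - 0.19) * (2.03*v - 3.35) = -6.9629*v^5 + 7.329*v^4 + 2.1782*v^3 + 0.288400000000001*v^2 + 11.9088*v + 0.6365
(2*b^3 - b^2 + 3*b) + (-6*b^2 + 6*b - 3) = 2*b^3 - 7*b^2 + 9*b - 3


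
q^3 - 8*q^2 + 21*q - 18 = (q - 3)^2*(q - 2)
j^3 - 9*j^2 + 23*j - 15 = (j - 5)*(j - 3)*(j - 1)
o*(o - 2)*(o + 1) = o^3 - o^2 - 2*o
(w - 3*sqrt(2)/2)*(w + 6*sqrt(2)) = w^2 + 9*sqrt(2)*w/2 - 18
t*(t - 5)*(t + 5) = t^3 - 25*t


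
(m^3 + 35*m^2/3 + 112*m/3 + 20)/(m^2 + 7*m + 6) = (3*m^2 + 17*m + 10)/(3*(m + 1))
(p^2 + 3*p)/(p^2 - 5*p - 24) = p/(p - 8)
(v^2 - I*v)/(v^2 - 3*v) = (v - I)/(v - 3)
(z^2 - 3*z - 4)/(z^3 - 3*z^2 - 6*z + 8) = (z + 1)/(z^2 + z - 2)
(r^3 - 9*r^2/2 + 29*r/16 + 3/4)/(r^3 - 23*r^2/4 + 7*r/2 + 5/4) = (r^2 - 19*r/4 + 3)/(r^2 - 6*r + 5)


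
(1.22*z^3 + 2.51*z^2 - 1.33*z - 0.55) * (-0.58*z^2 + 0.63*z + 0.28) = -0.7076*z^5 - 0.6872*z^4 + 2.6943*z^3 + 0.1839*z^2 - 0.7189*z - 0.154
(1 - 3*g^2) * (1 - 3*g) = 9*g^3 - 3*g^2 - 3*g + 1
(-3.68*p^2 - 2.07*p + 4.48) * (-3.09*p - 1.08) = 11.3712*p^3 + 10.3707*p^2 - 11.6076*p - 4.8384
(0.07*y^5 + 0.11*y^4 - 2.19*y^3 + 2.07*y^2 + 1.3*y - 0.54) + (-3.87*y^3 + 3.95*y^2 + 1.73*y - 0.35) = 0.07*y^5 + 0.11*y^4 - 6.06*y^3 + 6.02*y^2 + 3.03*y - 0.89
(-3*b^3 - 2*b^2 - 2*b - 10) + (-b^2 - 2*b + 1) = -3*b^3 - 3*b^2 - 4*b - 9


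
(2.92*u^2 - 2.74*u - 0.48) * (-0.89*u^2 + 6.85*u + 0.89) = -2.5988*u^4 + 22.4406*u^3 - 15.743*u^2 - 5.7266*u - 0.4272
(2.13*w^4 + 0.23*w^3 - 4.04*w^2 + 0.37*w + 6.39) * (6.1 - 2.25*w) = -4.7925*w^5 + 12.4755*w^4 + 10.493*w^3 - 25.4765*w^2 - 12.1205*w + 38.979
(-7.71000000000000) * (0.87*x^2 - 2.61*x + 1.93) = -6.7077*x^2 + 20.1231*x - 14.8803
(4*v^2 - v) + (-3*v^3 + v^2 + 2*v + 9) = -3*v^3 + 5*v^2 + v + 9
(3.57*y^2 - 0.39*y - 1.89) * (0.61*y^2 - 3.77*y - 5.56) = 2.1777*y^4 - 13.6968*y^3 - 19.5318*y^2 + 9.2937*y + 10.5084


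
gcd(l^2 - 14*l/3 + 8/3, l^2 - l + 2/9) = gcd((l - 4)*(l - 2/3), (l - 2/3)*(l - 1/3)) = l - 2/3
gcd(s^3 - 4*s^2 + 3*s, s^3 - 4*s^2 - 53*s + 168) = s - 3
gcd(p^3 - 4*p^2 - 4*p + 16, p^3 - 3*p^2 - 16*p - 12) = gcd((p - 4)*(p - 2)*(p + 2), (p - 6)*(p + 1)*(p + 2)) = p + 2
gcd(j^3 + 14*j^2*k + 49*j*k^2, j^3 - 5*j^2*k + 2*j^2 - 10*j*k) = j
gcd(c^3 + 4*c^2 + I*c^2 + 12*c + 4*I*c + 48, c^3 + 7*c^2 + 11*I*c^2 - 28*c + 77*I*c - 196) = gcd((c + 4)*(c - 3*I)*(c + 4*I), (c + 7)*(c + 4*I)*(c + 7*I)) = c + 4*I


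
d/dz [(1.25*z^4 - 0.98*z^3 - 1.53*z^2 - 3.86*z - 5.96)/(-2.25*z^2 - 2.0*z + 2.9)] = (-5.625*z^5 - 5.295*z^4 + 18.42*z^3 - 14.151*z^2 - 35.694*z - 23.114)/(5.0625*z^4 + 9.0*z^3 - 9.05*z^2 - 11.6*z + 8.41)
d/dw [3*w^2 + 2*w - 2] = 6*w + 2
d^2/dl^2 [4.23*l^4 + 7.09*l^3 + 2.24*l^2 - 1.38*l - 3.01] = 50.76*l^2 + 42.54*l + 4.48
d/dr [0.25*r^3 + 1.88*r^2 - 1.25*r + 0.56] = 0.75*r^2 + 3.76*r - 1.25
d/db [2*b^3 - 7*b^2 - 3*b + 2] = 6*b^2 - 14*b - 3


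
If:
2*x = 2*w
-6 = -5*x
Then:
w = 6/5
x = 6/5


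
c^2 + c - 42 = (c - 6)*(c + 7)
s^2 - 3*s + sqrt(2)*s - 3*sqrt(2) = (s - 3)*(s + sqrt(2))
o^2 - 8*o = o*(o - 8)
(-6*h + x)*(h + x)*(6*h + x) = -36*h^3 - 36*h^2*x + h*x^2 + x^3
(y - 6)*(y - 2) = y^2 - 8*y + 12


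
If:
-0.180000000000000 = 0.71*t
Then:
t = -0.25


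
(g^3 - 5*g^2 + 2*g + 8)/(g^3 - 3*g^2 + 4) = (g - 4)/(g - 2)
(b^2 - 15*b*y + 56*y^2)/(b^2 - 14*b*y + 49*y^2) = (-b + 8*y)/(-b + 7*y)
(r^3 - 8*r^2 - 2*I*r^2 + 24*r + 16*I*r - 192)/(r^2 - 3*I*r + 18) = (r^2 + 4*r*(-2 + I) - 32*I)/(r + 3*I)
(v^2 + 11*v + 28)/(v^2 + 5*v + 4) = (v + 7)/(v + 1)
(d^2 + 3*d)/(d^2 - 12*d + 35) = d*(d + 3)/(d^2 - 12*d + 35)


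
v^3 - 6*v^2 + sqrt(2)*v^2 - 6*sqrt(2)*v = v*(v - 6)*(v + sqrt(2))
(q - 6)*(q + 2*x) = q^2 + 2*q*x - 6*q - 12*x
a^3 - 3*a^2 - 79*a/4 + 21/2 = (a - 6)*(a - 1/2)*(a + 7/2)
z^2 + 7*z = z*(z + 7)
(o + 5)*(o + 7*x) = o^2 + 7*o*x + 5*o + 35*x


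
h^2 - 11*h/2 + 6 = (h - 4)*(h - 3/2)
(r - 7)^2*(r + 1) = r^3 - 13*r^2 + 35*r + 49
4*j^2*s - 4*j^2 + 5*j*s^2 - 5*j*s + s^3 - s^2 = (j + s)*(4*j + s)*(s - 1)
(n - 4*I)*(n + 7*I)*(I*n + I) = I*n^3 - 3*n^2 + I*n^2 - 3*n + 28*I*n + 28*I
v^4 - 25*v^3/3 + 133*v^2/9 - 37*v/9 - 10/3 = (v - 6)*(v - 5/3)*(v - 1)*(v + 1/3)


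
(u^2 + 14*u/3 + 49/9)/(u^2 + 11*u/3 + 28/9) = (3*u + 7)/(3*u + 4)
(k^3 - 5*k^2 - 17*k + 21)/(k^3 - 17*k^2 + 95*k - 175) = (k^2 + 2*k - 3)/(k^2 - 10*k + 25)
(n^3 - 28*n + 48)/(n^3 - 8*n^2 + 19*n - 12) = (n^2 + 4*n - 12)/(n^2 - 4*n + 3)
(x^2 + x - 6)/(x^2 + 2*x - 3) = (x - 2)/(x - 1)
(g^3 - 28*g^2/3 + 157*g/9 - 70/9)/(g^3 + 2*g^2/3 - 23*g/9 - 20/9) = (3*g^2 - 23*g + 14)/(3*g^2 + 7*g + 4)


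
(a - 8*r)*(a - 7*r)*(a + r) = a^3 - 14*a^2*r + 41*a*r^2 + 56*r^3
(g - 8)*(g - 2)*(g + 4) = g^3 - 6*g^2 - 24*g + 64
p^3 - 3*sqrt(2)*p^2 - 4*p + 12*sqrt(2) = (p - 2)*(p + 2)*(p - 3*sqrt(2))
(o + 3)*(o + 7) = o^2 + 10*o + 21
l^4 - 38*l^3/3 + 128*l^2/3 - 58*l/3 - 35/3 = (l - 7)*(l - 5)*(l - 1)*(l + 1/3)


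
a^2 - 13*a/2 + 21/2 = (a - 7/2)*(a - 3)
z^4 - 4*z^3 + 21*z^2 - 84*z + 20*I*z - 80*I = (z - 4)*(z - 5*I)*(z + I)*(z + 4*I)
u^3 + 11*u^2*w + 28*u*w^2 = u*(u + 4*w)*(u + 7*w)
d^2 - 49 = (d - 7)*(d + 7)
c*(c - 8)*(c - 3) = c^3 - 11*c^2 + 24*c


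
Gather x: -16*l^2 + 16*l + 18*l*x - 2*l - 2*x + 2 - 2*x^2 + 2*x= -16*l^2 + 18*l*x + 14*l - 2*x^2 + 2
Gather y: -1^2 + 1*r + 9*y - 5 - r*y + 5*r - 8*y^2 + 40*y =6*r - 8*y^2 + y*(49 - r) - 6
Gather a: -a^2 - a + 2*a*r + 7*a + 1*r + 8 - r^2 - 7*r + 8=-a^2 + a*(2*r + 6) - r^2 - 6*r + 16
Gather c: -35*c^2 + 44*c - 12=-35*c^2 + 44*c - 12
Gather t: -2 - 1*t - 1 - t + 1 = -2*t - 2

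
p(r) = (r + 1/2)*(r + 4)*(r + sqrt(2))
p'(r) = (r + 1/2)*(r + 4) + (r + 1/2)*(r + sqrt(2)) + (r + 4)*(r + sqrt(2))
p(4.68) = 274.01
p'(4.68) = 129.43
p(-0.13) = 1.84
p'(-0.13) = 6.88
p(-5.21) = -21.63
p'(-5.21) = 28.17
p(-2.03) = 1.86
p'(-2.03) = -3.29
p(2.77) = 92.63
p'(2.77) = 64.15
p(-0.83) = -0.61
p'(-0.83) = 0.61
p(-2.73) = 3.73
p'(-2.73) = -1.57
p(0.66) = 11.21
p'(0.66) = 17.48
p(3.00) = 108.15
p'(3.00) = 70.85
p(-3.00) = 3.96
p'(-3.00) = -0.12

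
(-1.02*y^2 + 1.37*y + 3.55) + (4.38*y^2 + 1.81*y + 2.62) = 3.36*y^2 + 3.18*y + 6.17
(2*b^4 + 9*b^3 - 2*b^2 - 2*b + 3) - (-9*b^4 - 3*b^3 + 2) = 11*b^4 + 12*b^3 - 2*b^2 - 2*b + 1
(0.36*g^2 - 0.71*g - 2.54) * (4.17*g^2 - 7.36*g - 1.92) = 1.5012*g^4 - 5.6103*g^3 - 6.0574*g^2 + 20.0576*g + 4.8768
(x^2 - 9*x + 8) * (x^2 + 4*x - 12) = x^4 - 5*x^3 - 40*x^2 + 140*x - 96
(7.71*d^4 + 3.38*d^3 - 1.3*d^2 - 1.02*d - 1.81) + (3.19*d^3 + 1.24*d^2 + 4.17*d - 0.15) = 7.71*d^4 + 6.57*d^3 - 0.0600000000000001*d^2 + 3.15*d - 1.96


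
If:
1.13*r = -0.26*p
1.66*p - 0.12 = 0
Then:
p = 0.07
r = -0.02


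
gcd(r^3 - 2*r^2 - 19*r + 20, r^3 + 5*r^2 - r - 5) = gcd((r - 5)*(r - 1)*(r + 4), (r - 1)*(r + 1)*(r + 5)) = r - 1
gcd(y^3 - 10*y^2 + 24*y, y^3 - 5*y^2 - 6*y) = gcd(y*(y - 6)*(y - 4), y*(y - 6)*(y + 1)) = y^2 - 6*y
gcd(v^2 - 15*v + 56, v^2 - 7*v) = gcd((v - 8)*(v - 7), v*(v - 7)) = v - 7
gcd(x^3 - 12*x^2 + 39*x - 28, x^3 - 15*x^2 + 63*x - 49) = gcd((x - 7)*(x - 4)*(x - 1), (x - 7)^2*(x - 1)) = x^2 - 8*x + 7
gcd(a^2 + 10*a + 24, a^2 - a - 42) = a + 6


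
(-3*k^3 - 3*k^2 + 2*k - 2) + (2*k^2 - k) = -3*k^3 - k^2 + k - 2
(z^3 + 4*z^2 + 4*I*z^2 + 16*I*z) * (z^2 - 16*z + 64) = z^5 - 12*z^4 + 4*I*z^4 - 48*I*z^3 + 256*z^2 + 1024*I*z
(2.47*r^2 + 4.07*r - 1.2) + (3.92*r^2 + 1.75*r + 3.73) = 6.39*r^2 + 5.82*r + 2.53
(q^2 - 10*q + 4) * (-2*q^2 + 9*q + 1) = -2*q^4 + 29*q^3 - 97*q^2 + 26*q + 4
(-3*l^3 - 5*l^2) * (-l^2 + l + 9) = 3*l^5 + 2*l^4 - 32*l^3 - 45*l^2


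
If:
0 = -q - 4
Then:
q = -4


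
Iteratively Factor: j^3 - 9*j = (j - 3)*(j^2 + 3*j) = (j - 3)*(j + 3)*(j)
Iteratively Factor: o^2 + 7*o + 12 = (o + 3)*(o + 4)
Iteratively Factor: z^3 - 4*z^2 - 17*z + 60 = (z - 5)*(z^2 + z - 12) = (z - 5)*(z + 4)*(z - 3)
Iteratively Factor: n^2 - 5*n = (n)*(n - 5)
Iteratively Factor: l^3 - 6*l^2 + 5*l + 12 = (l - 3)*(l^2 - 3*l - 4) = (l - 4)*(l - 3)*(l + 1)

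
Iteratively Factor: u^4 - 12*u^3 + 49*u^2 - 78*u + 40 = (u - 5)*(u^3 - 7*u^2 + 14*u - 8) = (u - 5)*(u - 4)*(u^2 - 3*u + 2) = (u - 5)*(u - 4)*(u - 1)*(u - 2)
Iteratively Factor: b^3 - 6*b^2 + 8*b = (b - 4)*(b^2 - 2*b) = (b - 4)*(b - 2)*(b)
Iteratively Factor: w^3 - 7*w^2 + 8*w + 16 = (w - 4)*(w^2 - 3*w - 4) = (w - 4)^2*(w + 1)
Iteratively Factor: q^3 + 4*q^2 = (q)*(q^2 + 4*q) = q^2*(q + 4)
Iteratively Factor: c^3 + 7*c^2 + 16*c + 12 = (c + 3)*(c^2 + 4*c + 4) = (c + 2)*(c + 3)*(c + 2)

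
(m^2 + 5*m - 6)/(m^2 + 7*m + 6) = (m - 1)/(m + 1)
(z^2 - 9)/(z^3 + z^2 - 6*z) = (z - 3)/(z*(z - 2))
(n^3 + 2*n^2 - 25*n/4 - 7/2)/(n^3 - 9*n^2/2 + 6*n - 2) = (4*n^2 + 16*n + 7)/(2*(2*n^2 - 5*n + 2))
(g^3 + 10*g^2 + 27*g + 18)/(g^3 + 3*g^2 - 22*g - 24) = (g + 3)/(g - 4)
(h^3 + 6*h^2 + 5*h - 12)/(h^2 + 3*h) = h + 3 - 4/h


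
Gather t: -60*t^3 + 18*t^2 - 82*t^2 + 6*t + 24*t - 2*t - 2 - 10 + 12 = -60*t^3 - 64*t^2 + 28*t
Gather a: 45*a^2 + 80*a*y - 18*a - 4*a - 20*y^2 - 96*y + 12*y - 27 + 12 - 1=45*a^2 + a*(80*y - 22) - 20*y^2 - 84*y - 16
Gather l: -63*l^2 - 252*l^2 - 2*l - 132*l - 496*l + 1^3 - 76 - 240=-315*l^2 - 630*l - 315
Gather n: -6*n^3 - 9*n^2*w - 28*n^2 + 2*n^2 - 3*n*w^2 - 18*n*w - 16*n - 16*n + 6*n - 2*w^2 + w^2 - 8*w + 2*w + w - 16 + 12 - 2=-6*n^3 + n^2*(-9*w - 26) + n*(-3*w^2 - 18*w - 26) - w^2 - 5*w - 6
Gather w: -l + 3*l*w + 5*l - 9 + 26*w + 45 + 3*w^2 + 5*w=4*l + 3*w^2 + w*(3*l + 31) + 36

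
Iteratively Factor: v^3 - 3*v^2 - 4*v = (v - 4)*(v^2 + v) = v*(v - 4)*(v + 1)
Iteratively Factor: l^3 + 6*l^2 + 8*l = (l + 4)*(l^2 + 2*l) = l*(l + 4)*(l + 2)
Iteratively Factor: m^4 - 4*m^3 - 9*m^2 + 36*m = (m - 3)*(m^3 - m^2 - 12*m) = (m - 4)*(m - 3)*(m^2 + 3*m) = m*(m - 4)*(m - 3)*(m + 3)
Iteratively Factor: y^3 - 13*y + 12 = (y + 4)*(y^2 - 4*y + 3) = (y - 1)*(y + 4)*(y - 3)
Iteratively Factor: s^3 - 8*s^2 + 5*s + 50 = (s + 2)*(s^2 - 10*s + 25) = (s - 5)*(s + 2)*(s - 5)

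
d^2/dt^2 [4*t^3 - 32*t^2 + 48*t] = 24*t - 64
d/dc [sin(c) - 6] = cos(c)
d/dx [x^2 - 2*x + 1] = 2*x - 2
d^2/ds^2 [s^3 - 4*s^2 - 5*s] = 6*s - 8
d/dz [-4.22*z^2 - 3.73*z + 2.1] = -8.44*z - 3.73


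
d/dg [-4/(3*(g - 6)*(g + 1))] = 4*(2*g - 5)/(3*(g - 6)^2*(g + 1)^2)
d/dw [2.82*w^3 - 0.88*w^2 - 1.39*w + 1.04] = 8.46*w^2 - 1.76*w - 1.39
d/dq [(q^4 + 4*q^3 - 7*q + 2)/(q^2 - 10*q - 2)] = (2*q^5 - 26*q^4 - 88*q^3 - 17*q^2 - 4*q + 34)/(q^4 - 20*q^3 + 96*q^2 + 40*q + 4)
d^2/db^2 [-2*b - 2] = 0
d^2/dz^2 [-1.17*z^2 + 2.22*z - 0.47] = -2.34000000000000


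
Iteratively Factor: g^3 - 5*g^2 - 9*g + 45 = (g - 3)*(g^2 - 2*g - 15) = (g - 5)*(g - 3)*(g + 3)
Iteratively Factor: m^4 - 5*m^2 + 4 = (m - 1)*(m^3 + m^2 - 4*m - 4) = (m - 1)*(m + 1)*(m^2 - 4) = (m - 1)*(m + 1)*(m + 2)*(m - 2)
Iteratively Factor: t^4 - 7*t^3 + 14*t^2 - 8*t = (t)*(t^3 - 7*t^2 + 14*t - 8) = t*(t - 2)*(t^2 - 5*t + 4) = t*(t - 4)*(t - 2)*(t - 1)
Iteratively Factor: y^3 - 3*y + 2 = (y + 2)*(y^2 - 2*y + 1) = (y - 1)*(y + 2)*(y - 1)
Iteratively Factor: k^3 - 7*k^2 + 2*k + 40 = (k + 2)*(k^2 - 9*k + 20) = (k - 4)*(k + 2)*(k - 5)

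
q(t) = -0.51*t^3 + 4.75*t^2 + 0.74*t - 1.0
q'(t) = -1.53*t^2 + 9.5*t + 0.74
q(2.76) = 26.50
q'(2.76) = 15.31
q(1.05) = 4.42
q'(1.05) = 9.03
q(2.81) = 27.27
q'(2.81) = 15.35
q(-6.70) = 360.66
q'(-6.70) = -131.59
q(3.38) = 36.07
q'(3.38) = 15.37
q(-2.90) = 49.24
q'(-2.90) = -39.68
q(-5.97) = 272.39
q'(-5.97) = -110.51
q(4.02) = 45.60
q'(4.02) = 14.20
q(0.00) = -1.00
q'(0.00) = 0.74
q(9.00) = 18.62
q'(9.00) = -37.69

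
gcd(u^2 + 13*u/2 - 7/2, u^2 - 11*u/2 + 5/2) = u - 1/2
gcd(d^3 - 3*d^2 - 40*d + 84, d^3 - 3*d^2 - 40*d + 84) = d^3 - 3*d^2 - 40*d + 84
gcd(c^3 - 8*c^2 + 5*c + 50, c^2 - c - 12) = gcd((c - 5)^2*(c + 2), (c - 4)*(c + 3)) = 1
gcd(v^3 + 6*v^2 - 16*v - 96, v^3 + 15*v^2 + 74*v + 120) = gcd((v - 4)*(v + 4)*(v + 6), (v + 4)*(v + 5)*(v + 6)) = v^2 + 10*v + 24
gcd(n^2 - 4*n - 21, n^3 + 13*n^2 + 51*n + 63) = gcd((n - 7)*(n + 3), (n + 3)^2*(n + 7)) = n + 3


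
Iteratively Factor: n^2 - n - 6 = (n - 3)*(n + 2)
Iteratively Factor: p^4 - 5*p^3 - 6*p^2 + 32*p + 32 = (p - 4)*(p^3 - p^2 - 10*p - 8) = (p - 4)*(p + 1)*(p^2 - 2*p - 8) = (p - 4)*(p + 1)*(p + 2)*(p - 4)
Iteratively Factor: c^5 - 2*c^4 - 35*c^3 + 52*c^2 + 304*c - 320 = (c - 1)*(c^4 - c^3 - 36*c^2 + 16*c + 320) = (c - 5)*(c - 1)*(c^3 + 4*c^2 - 16*c - 64) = (c - 5)*(c - 4)*(c - 1)*(c^2 + 8*c + 16) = (c - 5)*(c - 4)*(c - 1)*(c + 4)*(c + 4)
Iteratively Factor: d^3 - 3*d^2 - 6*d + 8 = (d - 4)*(d^2 + d - 2) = (d - 4)*(d + 2)*(d - 1)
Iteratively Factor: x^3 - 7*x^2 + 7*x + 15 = (x - 5)*(x^2 - 2*x - 3) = (x - 5)*(x + 1)*(x - 3)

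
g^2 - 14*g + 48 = (g - 8)*(g - 6)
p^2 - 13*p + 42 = (p - 7)*(p - 6)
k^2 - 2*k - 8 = (k - 4)*(k + 2)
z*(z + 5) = z^2 + 5*z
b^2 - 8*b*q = b*(b - 8*q)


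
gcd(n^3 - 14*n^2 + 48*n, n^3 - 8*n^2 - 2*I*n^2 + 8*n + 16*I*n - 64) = n - 8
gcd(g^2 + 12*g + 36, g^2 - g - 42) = g + 6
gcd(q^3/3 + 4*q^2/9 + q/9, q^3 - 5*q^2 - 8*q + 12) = 1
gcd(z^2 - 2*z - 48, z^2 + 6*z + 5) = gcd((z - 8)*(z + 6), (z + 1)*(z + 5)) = 1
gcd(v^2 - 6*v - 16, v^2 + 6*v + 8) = v + 2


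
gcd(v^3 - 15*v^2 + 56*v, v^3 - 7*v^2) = v^2 - 7*v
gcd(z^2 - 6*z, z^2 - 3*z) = z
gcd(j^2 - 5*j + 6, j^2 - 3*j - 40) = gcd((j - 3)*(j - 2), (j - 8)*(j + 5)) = 1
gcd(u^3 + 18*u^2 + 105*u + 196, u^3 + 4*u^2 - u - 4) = u + 4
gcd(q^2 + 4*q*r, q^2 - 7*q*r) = q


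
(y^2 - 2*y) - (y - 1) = y^2 - 3*y + 1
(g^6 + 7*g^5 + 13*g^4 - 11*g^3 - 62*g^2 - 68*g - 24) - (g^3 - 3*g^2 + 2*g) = g^6 + 7*g^5 + 13*g^4 - 12*g^3 - 59*g^2 - 70*g - 24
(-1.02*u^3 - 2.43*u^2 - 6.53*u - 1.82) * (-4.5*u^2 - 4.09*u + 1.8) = 4.59*u^5 + 15.1068*u^4 + 37.4877*u^3 + 30.5237*u^2 - 4.3102*u - 3.276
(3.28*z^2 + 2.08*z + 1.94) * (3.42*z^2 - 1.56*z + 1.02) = 11.2176*z^4 + 1.9968*z^3 + 6.7356*z^2 - 0.9048*z + 1.9788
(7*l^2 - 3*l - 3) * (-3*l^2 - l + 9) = -21*l^4 + 2*l^3 + 75*l^2 - 24*l - 27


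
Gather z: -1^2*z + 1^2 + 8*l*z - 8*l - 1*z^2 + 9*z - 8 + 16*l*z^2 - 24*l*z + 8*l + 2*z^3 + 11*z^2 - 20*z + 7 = 2*z^3 + z^2*(16*l + 10) + z*(-16*l - 12)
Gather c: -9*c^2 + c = -9*c^2 + c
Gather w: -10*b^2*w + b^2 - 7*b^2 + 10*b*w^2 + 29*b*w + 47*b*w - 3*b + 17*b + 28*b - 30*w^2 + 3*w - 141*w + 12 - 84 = -6*b^2 + 42*b + w^2*(10*b - 30) + w*(-10*b^2 + 76*b - 138) - 72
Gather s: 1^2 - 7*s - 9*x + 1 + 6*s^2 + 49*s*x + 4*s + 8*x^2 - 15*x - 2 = 6*s^2 + s*(49*x - 3) + 8*x^2 - 24*x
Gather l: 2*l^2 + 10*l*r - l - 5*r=2*l^2 + l*(10*r - 1) - 5*r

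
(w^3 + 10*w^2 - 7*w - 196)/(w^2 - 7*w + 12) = (w^2 + 14*w + 49)/(w - 3)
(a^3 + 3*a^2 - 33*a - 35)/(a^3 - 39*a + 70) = (a + 1)/(a - 2)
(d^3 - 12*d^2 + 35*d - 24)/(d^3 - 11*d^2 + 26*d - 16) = (d - 3)/(d - 2)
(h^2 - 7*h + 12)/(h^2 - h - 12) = (h - 3)/(h + 3)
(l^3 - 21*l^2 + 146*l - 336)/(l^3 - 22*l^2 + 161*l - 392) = (l - 6)/(l - 7)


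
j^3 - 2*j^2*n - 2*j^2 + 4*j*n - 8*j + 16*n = (j - 4)*(j + 2)*(j - 2*n)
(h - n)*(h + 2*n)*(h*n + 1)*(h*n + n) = h^4*n^2 + h^3*n^3 + h^3*n^2 + h^3*n - 2*h^2*n^4 + h^2*n^3 + h^2*n^2 + h^2*n - 2*h*n^4 - 2*h*n^3 + h*n^2 - 2*n^3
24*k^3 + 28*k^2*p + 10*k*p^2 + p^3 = (2*k + p)^2*(6*k + p)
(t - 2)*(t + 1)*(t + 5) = t^3 + 4*t^2 - 7*t - 10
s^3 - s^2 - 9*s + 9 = (s - 3)*(s - 1)*(s + 3)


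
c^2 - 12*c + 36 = (c - 6)^2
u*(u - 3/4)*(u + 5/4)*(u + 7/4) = u^4 + 9*u^3/4 - u^2/16 - 105*u/64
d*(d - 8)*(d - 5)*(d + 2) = d^4 - 11*d^3 + 14*d^2 + 80*d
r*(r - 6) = r^2 - 6*r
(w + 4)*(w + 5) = w^2 + 9*w + 20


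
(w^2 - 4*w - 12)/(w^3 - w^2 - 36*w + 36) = (w + 2)/(w^2 + 5*w - 6)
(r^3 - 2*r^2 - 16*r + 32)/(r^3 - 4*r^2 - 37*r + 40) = (r^3 - 2*r^2 - 16*r + 32)/(r^3 - 4*r^2 - 37*r + 40)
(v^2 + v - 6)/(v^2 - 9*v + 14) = (v + 3)/(v - 7)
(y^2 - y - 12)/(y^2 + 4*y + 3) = (y - 4)/(y + 1)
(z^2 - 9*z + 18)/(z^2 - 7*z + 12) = (z - 6)/(z - 4)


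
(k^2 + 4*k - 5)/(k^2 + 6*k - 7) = (k + 5)/(k + 7)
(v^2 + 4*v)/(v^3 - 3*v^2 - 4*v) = (v + 4)/(v^2 - 3*v - 4)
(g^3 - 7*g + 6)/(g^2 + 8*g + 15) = (g^2 - 3*g + 2)/(g + 5)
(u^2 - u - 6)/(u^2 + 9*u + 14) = (u - 3)/(u + 7)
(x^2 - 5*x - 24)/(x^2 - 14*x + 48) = (x + 3)/(x - 6)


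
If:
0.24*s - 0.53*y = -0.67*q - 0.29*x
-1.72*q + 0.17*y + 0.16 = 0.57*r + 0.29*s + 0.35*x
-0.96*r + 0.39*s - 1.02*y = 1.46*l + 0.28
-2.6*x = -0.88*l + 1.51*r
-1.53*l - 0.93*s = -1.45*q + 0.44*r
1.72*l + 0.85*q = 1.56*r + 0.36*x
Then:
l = -0.20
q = 0.09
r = -0.18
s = 0.54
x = 0.04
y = 0.38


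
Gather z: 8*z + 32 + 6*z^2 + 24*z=6*z^2 + 32*z + 32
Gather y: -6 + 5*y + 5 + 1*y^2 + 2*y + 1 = y^2 + 7*y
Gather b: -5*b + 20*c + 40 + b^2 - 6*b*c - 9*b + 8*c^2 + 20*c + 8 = b^2 + b*(-6*c - 14) + 8*c^2 + 40*c + 48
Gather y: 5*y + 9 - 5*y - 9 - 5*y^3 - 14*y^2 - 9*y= -5*y^3 - 14*y^2 - 9*y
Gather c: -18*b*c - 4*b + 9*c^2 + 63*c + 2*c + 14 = -4*b + 9*c^2 + c*(65 - 18*b) + 14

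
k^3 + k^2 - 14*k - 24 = (k - 4)*(k + 2)*(k + 3)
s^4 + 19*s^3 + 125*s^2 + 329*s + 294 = (s + 2)*(s + 3)*(s + 7)^2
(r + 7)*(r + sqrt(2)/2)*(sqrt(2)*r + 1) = sqrt(2)*r^3 + 2*r^2 + 7*sqrt(2)*r^2 + sqrt(2)*r/2 + 14*r + 7*sqrt(2)/2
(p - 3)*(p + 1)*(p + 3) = p^3 + p^2 - 9*p - 9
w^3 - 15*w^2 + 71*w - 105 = (w - 7)*(w - 5)*(w - 3)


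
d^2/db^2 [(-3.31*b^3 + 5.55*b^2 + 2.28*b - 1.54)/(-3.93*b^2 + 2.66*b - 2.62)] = (-1.70530256582424e-13*b^5 - 207.788944*b^3 + 347.179344*b^2 + 180.59136*b - 117.895072)/(60.698457*b^6 - 123.250302*b^5 + 204.818238*b^4 - 183.154832*b^3 + 136.545492*b^2 - 54.777912*b + 17.984728)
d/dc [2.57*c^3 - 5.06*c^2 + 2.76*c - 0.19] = 7.71*c^2 - 10.12*c + 2.76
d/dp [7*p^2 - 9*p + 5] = 14*p - 9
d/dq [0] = 0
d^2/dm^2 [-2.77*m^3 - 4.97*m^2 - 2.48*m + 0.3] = -16.62*m - 9.94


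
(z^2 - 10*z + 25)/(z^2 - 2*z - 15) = (z - 5)/(z + 3)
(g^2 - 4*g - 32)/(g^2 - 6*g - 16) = (g + 4)/(g + 2)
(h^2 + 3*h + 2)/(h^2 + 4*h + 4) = (h + 1)/(h + 2)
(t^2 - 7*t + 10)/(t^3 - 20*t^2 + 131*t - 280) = (t - 2)/(t^2 - 15*t + 56)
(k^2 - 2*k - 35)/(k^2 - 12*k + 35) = (k + 5)/(k - 5)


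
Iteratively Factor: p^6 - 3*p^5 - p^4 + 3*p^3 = (p - 1)*(p^5 - 2*p^4 - 3*p^3) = (p - 1)*(p + 1)*(p^4 - 3*p^3) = (p - 3)*(p - 1)*(p + 1)*(p^3) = p*(p - 3)*(p - 1)*(p + 1)*(p^2) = p^2*(p - 3)*(p - 1)*(p + 1)*(p)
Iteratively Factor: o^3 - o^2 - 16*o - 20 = (o + 2)*(o^2 - 3*o - 10) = (o - 5)*(o + 2)*(o + 2)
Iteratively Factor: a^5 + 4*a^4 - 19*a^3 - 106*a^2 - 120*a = (a + 4)*(a^4 - 19*a^2 - 30*a) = a*(a + 4)*(a^3 - 19*a - 30) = a*(a + 3)*(a + 4)*(a^2 - 3*a - 10) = a*(a - 5)*(a + 3)*(a + 4)*(a + 2)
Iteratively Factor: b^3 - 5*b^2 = (b)*(b^2 - 5*b) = b^2*(b - 5)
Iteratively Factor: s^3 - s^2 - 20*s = (s + 4)*(s^2 - 5*s) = (s - 5)*(s + 4)*(s)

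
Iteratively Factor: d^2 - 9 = (d - 3)*(d + 3)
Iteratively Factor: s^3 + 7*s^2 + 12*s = (s + 3)*(s^2 + 4*s) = s*(s + 3)*(s + 4)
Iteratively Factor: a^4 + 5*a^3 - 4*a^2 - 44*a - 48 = (a + 2)*(a^3 + 3*a^2 - 10*a - 24) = (a + 2)^2*(a^2 + a - 12) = (a - 3)*(a + 2)^2*(a + 4)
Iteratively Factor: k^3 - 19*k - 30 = (k + 2)*(k^2 - 2*k - 15) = (k - 5)*(k + 2)*(k + 3)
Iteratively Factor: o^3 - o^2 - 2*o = (o + 1)*(o^2 - 2*o) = (o - 2)*(o + 1)*(o)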